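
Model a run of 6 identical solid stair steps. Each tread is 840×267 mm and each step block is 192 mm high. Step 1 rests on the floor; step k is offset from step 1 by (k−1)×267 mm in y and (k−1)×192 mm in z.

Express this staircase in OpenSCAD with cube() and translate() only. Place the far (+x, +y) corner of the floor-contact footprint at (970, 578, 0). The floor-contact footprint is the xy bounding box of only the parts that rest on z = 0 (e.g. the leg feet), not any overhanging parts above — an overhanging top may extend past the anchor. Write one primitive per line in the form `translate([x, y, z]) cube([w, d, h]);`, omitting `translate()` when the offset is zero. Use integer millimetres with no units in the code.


translate([130, 311, 0]) cube([840, 267, 192]);
translate([130, 578, 192]) cube([840, 267, 192]);
translate([130, 845, 384]) cube([840, 267, 192]);
translate([130, 1112, 576]) cube([840, 267, 192]);
translate([130, 1379, 768]) cube([840, 267, 192]);
translate([130, 1646, 960]) cube([840, 267, 192]);


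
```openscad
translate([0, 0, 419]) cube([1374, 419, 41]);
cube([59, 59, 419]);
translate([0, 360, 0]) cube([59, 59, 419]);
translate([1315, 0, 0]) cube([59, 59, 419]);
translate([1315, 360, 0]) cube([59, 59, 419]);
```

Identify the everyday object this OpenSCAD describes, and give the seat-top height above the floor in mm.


A bench. The seat-top height is 460 mm.

A long slab on four corner posts — a bench. The slab sits at z = 419 with thickness 41, so the top is 419 + 41 = 460 mm.


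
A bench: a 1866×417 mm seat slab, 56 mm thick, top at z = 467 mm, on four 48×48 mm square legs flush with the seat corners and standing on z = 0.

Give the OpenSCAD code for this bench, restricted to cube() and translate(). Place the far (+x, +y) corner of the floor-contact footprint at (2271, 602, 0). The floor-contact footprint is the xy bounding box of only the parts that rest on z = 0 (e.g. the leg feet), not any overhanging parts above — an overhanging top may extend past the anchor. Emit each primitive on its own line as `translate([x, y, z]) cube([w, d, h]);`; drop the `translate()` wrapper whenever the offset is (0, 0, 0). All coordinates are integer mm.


translate([405, 185, 411]) cube([1866, 417, 56]);
translate([405, 185, 0]) cube([48, 48, 411]);
translate([405, 554, 0]) cube([48, 48, 411]);
translate([2223, 185, 0]) cube([48, 48, 411]);
translate([2223, 554, 0]) cube([48, 48, 411]);


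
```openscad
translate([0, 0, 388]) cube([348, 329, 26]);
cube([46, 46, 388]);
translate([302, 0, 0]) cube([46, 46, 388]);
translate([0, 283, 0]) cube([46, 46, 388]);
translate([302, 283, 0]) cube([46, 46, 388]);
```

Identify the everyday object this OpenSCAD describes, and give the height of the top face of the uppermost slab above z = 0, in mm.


A stool. The seat height is 414 mm.

A 348×329×26 slab at z = 388 on four corner posts — a stool. The seat top is 388 + 26 = 414 mm.


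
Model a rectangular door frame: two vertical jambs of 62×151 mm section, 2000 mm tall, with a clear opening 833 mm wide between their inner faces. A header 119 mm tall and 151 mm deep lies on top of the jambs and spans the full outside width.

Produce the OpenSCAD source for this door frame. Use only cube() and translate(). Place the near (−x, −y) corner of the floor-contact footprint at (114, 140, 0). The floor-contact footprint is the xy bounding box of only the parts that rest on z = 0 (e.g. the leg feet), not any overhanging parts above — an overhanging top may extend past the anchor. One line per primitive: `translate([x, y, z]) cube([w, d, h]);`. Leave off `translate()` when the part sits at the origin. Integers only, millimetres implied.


translate([114, 140, 0]) cube([62, 151, 2000]);
translate([1009, 140, 0]) cube([62, 151, 2000]);
translate([114, 140, 2000]) cube([957, 151, 119]);


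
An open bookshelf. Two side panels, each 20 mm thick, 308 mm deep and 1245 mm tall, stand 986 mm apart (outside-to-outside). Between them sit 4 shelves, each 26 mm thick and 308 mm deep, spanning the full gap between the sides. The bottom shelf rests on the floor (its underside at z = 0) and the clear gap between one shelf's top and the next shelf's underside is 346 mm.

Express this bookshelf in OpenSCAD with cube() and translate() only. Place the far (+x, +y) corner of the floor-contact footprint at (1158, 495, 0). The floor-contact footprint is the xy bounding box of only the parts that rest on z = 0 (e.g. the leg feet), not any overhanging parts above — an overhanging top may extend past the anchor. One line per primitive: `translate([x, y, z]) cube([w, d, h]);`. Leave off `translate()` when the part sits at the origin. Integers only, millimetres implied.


translate([172, 187, 0]) cube([20, 308, 1245]);
translate([1138, 187, 0]) cube([20, 308, 1245]);
translate([192, 187, 0]) cube([946, 308, 26]);
translate([192, 187, 372]) cube([946, 308, 26]);
translate([192, 187, 744]) cube([946, 308, 26]);
translate([192, 187, 1116]) cube([946, 308, 26]);


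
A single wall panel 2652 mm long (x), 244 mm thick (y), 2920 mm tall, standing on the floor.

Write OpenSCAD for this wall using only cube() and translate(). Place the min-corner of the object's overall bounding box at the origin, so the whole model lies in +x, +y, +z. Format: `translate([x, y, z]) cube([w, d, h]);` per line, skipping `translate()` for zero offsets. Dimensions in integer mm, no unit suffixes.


cube([2652, 244, 2920]);


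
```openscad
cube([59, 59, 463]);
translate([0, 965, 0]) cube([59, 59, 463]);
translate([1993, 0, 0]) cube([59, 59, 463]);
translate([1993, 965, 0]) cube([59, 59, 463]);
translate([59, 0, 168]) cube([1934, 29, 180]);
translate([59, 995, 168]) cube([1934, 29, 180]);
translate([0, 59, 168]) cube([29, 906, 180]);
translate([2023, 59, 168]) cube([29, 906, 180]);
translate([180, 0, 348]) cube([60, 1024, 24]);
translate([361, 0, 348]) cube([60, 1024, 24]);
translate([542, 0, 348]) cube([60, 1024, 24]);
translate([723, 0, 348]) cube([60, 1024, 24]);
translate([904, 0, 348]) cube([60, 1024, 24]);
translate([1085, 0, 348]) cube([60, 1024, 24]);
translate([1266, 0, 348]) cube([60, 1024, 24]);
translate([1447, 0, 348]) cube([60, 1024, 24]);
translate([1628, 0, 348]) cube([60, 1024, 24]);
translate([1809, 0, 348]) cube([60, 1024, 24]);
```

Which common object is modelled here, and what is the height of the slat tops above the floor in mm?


A bed frame. The slat-top height is 372 mm.

Four posts, four rails, and a row of slats — a bed frame. Slats sit on the rails at z = 168 + 180 = 348; with slat thickness 24, the top is 372 mm.


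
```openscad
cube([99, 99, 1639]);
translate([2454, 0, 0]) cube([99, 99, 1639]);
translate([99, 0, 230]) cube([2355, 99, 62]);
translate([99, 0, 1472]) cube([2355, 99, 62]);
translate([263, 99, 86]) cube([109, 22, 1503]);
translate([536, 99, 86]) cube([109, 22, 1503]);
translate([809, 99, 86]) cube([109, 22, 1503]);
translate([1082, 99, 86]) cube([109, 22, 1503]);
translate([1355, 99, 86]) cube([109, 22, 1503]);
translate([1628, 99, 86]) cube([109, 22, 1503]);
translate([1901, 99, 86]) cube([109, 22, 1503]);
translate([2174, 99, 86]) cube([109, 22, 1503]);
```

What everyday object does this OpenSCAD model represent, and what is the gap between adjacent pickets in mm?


A fence section. The picket gap is 164 mm.

Two posts, two rails, 8 pickets — a fence section. Span 2355 mm holds 8 pickets of 109 mm with 9 equal gaps: ⌊(2355 − 8·109) / 9⌋ = 164 mm.


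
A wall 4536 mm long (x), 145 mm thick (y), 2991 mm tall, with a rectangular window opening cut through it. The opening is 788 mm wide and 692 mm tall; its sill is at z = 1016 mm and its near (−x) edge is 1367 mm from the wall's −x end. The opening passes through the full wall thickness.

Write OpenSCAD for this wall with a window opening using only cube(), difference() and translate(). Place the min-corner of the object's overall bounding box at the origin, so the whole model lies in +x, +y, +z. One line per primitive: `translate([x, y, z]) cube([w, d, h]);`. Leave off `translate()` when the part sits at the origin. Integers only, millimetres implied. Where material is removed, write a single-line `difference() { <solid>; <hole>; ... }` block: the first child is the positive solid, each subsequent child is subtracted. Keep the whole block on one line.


difference() { cube([4536, 145, 2991]); translate([1367, 0, 1016]) cube([788, 145, 692]); }


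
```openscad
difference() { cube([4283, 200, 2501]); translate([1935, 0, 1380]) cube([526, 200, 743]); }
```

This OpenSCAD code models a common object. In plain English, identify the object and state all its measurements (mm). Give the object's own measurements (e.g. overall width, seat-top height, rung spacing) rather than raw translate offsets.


A wall 4283 mm long (x), 200 mm thick (y), 2501 mm tall, with a rectangular window opening cut through it. The opening is 526 mm wide and 743 mm tall; its sill is at z = 1380 mm and its near (−x) edge is 1935 mm from the wall's −x end. The opening passes through the full wall thickness.


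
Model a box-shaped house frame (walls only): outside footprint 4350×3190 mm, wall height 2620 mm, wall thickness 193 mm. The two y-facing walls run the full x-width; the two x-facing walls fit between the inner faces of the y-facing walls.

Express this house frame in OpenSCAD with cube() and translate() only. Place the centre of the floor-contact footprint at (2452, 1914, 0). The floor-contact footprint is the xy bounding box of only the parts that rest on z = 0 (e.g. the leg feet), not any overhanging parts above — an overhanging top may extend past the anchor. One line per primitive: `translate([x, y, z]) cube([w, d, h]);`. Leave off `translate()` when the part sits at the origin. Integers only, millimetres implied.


translate([277, 319, 0]) cube([4350, 193, 2620]);
translate([277, 3316, 0]) cube([4350, 193, 2620]);
translate([277, 512, 0]) cube([193, 2804, 2620]);
translate([4434, 512, 0]) cube([193, 2804, 2620]);


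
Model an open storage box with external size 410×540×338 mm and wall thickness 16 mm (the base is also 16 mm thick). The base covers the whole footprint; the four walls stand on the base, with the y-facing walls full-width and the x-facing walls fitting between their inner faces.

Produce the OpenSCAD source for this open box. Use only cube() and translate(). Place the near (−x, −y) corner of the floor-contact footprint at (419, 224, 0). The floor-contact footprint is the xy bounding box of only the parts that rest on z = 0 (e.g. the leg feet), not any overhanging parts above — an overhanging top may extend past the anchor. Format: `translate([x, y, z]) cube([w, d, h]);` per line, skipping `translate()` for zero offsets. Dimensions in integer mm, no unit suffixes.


translate([419, 224, 0]) cube([410, 540, 16]);
translate([419, 224, 16]) cube([410, 16, 322]);
translate([419, 748, 16]) cube([410, 16, 322]);
translate([419, 240, 16]) cube([16, 508, 322]);
translate([813, 240, 16]) cube([16, 508, 322]);


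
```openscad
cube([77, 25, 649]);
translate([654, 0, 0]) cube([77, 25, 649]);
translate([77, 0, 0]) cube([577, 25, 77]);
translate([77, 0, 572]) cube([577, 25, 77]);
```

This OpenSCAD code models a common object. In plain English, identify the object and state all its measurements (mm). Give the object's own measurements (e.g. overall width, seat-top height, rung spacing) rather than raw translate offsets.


A rectangular picture frame lying in the x–z plane (depth along y). The opening is 577 mm wide (x) by 495 mm tall (z), surrounded by a border 77 mm wide on all four sides. The frame is 25 mm deep and is made of two full-height vertical stiles with two horizontal rails fitted between them.


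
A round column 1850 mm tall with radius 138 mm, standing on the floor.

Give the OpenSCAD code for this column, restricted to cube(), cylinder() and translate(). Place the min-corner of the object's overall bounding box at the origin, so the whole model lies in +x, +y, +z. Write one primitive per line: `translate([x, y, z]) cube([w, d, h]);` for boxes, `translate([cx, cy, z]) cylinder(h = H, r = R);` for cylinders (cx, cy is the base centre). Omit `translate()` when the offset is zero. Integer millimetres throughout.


translate([138, 138, 0]) cylinder(h = 1850, r = 138);


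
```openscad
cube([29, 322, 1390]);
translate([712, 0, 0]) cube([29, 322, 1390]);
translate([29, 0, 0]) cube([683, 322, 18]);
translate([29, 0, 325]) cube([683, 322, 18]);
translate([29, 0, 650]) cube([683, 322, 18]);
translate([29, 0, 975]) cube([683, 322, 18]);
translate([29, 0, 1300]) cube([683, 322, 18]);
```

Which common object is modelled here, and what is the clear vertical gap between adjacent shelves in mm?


A bookshelf. The clear shelf gap is 307 mm.

Two tall side panels with 5 horizontal boards between them — a bookshelf. The first two shelf undersides are at z = 0 and z = 325; with shelf thickness 18, the clear gap is 325 − 0 − 18 = 307 mm.


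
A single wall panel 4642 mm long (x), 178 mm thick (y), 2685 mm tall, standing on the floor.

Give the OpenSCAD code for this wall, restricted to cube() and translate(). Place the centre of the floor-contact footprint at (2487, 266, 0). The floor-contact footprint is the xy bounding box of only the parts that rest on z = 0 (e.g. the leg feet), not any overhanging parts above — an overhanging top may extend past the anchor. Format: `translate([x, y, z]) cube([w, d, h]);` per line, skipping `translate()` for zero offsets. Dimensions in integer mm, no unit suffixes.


translate([166, 177, 0]) cube([4642, 178, 2685]);


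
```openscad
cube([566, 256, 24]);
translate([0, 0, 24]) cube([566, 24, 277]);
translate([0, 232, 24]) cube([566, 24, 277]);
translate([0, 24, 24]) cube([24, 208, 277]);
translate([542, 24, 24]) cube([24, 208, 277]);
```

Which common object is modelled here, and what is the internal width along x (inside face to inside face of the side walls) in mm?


An open box. The internal width is 518 mm.

A 566×256 base slab with four walls standing on it — an open box. The base is 566 mm wide and the walls are 24 mm thick, so the internal width is 566 − 2 × 24 = 518 mm.


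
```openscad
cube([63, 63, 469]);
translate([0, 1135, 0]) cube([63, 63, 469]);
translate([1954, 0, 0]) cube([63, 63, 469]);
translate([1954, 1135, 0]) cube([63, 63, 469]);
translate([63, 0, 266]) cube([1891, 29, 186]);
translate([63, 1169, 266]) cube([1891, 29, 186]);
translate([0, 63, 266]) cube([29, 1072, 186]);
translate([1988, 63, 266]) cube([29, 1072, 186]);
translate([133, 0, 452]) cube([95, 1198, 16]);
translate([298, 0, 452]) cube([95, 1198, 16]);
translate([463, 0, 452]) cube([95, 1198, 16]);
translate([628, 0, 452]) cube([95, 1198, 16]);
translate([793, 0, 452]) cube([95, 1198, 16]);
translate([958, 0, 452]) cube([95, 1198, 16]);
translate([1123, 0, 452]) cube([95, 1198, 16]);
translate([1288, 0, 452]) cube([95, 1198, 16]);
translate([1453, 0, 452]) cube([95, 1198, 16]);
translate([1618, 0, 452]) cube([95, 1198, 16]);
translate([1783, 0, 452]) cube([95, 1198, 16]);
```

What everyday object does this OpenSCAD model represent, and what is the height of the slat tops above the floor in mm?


A bed frame. The slat-top height is 468 mm.

Four posts, four rails, and a row of slats — a bed frame. Slats sit on the rails at z = 266 + 186 = 452; with slat thickness 16, the top is 468 mm.


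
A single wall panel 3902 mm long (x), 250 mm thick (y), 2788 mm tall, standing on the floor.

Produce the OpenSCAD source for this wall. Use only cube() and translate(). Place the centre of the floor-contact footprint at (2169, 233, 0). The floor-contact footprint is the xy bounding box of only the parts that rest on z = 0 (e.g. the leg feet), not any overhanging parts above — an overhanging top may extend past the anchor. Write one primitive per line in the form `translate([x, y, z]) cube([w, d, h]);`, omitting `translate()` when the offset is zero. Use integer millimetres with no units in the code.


translate([218, 108, 0]) cube([3902, 250, 2788]);


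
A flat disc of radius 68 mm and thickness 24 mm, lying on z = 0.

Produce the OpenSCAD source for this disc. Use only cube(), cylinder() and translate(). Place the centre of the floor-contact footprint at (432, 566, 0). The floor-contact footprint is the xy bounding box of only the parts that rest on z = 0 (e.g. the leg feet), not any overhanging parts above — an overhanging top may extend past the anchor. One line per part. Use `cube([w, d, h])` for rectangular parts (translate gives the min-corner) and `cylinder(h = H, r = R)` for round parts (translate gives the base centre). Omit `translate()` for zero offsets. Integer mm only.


translate([432, 566, 0]) cylinder(h = 24, r = 68);


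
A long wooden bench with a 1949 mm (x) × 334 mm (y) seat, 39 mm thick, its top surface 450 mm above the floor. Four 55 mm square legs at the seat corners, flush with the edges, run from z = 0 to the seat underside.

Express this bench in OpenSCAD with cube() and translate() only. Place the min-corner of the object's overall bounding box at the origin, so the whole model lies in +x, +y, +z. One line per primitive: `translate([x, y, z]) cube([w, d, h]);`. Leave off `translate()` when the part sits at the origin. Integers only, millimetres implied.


translate([0, 0, 411]) cube([1949, 334, 39]);
cube([55, 55, 411]);
translate([0, 279, 0]) cube([55, 55, 411]);
translate([1894, 0, 0]) cube([55, 55, 411]);
translate([1894, 279, 0]) cube([55, 55, 411]);


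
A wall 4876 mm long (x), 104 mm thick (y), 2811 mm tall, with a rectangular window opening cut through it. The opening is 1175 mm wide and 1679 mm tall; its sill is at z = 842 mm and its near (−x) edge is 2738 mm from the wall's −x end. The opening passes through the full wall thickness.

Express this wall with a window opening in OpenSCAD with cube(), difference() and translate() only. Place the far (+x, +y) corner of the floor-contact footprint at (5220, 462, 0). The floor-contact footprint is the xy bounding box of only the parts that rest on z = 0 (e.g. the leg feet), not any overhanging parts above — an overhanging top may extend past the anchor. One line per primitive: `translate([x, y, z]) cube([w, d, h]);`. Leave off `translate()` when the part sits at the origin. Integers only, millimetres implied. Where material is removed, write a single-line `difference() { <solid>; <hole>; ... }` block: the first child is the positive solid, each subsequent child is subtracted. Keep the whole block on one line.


difference() { translate([344, 358, 0]) cube([4876, 104, 2811]); translate([3082, 358, 842]) cube([1175, 104, 1679]); }


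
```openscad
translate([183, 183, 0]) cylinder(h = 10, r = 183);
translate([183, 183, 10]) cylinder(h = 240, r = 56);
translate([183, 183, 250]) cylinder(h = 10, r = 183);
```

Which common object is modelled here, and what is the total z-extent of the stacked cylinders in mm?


A spool. The overall height is 260 mm.

Three coaxial cylinders, large–small–large — a spool. Two 10 mm flanges and a 240 mm core give 10 + 240 + 10 = 260 mm.


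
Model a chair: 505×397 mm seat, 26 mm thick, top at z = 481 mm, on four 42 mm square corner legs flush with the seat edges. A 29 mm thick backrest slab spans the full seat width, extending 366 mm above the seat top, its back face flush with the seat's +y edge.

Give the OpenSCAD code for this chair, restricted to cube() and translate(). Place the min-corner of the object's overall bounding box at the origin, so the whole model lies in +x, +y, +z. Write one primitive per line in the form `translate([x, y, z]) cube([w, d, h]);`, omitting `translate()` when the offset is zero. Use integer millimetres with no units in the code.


translate([0, 0, 455]) cube([505, 397, 26]);
cube([42, 42, 455]);
translate([463, 0, 0]) cube([42, 42, 455]);
translate([0, 355, 0]) cube([42, 42, 455]);
translate([463, 355, 0]) cube([42, 42, 455]);
translate([0, 368, 481]) cube([505, 29, 366]);


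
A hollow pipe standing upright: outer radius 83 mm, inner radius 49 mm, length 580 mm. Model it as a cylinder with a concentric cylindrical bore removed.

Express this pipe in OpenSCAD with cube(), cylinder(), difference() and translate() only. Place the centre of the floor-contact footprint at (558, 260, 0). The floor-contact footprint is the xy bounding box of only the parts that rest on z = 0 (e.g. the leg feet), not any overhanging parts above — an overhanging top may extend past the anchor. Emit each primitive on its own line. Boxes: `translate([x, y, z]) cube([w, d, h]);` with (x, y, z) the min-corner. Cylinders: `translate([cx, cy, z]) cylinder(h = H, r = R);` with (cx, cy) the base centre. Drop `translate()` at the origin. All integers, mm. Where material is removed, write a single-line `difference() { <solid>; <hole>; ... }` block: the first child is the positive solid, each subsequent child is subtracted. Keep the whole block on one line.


difference() { translate([558, 260, 0]) cylinder(h = 580, r = 83); translate([558, 260, 0]) cylinder(h = 580, r = 49); }


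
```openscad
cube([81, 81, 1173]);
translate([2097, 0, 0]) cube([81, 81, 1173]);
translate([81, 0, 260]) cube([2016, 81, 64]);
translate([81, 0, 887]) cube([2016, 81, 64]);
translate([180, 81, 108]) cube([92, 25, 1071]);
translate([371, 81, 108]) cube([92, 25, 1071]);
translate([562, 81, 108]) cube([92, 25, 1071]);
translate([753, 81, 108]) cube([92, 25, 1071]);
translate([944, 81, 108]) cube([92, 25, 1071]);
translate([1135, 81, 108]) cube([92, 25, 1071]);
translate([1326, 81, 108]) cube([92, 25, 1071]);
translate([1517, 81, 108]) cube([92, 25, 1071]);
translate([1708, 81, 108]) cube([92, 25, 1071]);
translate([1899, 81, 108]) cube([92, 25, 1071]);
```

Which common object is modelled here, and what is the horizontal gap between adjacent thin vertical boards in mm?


A fence section. The picket gap is 99 mm.

Two posts, two rails, 10 pickets — a fence section. Span 2016 mm holds 10 pickets of 92 mm with 11 equal gaps: ⌊(2016 − 10·92) / 11⌋ = 99 mm.


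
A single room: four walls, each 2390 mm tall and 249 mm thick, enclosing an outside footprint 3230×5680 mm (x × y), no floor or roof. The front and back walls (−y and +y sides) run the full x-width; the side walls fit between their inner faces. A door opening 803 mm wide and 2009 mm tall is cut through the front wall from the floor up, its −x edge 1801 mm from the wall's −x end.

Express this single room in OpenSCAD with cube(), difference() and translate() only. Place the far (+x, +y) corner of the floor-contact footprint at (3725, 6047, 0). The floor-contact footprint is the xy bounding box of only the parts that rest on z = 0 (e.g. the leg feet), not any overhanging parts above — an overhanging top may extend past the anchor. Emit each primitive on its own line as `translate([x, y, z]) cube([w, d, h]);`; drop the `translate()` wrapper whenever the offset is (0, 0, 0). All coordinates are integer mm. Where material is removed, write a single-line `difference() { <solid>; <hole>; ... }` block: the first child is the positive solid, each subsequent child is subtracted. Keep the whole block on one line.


difference() { translate([495, 367, 0]) cube([3230, 249, 2390]); translate([2296, 367, 0]) cube([803, 249, 2009]); }
translate([495, 5798, 0]) cube([3230, 249, 2390]);
translate([495, 616, 0]) cube([249, 5182, 2390]);
translate([3476, 616, 0]) cube([249, 5182, 2390]);


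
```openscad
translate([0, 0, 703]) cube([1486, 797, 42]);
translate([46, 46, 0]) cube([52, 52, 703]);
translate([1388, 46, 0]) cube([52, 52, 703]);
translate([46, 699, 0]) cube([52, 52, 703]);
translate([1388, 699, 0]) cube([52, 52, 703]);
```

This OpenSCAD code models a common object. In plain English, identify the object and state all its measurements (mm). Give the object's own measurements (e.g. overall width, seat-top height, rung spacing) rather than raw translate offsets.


A rectangular dining table. The top is 1486×797×42 mm with its upper surface at z = 745 mm. It stands on four 52×52 mm square legs, each inset 46 mm from the nearest pair of top edges, running from the floor to the underside of the top.


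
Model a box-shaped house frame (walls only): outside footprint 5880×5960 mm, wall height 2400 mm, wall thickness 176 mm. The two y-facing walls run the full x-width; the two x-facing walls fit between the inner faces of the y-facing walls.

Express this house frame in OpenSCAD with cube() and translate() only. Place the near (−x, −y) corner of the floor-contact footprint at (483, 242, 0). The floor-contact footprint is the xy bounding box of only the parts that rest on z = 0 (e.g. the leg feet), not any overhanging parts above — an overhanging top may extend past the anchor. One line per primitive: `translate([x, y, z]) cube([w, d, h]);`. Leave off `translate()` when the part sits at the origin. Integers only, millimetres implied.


translate([483, 242, 0]) cube([5880, 176, 2400]);
translate([483, 6026, 0]) cube([5880, 176, 2400]);
translate([483, 418, 0]) cube([176, 5608, 2400]);
translate([6187, 418, 0]) cube([176, 5608, 2400]);


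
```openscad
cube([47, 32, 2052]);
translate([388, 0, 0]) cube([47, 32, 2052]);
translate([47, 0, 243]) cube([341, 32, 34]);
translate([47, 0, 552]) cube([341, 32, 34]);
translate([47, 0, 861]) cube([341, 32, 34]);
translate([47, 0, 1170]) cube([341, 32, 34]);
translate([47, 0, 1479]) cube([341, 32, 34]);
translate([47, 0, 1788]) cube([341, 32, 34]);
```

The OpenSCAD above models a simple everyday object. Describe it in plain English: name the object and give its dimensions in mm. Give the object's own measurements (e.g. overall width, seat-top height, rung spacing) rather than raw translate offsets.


A straight ladder. Two 47×32 mm vertical rails, 2052 mm tall, stand 435 mm apart (outside-to-outside) with their front faces coplanar on the −y side. 6 rungs, each 32 mm deep and 34 mm tall, span between the inner faces of the rails, front faces flush with the rails. The lowest rung's underside is at z = 243 mm and rungs are spaced 309 mm apart (underside to underside).


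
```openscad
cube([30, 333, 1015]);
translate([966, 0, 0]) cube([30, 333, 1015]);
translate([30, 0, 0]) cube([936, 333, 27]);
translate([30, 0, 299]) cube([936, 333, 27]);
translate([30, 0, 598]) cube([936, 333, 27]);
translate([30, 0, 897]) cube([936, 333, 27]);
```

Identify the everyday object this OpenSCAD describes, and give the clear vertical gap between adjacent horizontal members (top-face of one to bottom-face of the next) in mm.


A bookshelf. The clear shelf gap is 272 mm.

Two tall side panels with 4 horizontal boards between them — a bookshelf. The first two shelf undersides are at z = 0 and z = 299; with shelf thickness 27, the clear gap is 299 − 0 − 27 = 272 mm.


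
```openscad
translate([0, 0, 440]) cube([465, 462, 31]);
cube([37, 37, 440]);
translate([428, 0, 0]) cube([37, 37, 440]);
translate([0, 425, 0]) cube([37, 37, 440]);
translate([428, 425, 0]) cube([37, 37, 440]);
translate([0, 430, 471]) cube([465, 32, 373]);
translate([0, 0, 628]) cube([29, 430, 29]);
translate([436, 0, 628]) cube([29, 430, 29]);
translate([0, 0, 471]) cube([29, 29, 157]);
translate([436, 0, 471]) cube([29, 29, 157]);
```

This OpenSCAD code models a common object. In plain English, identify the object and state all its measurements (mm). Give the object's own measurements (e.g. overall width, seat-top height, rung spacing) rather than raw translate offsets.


A chair. The seat is a 465×462×31 mm slab with its top at z = 471 mm, on four 37×37 mm corner legs (flush with the seat edges, standing on z = 0). A flat backrest 32 mm thick, 373 mm tall, spans the full seat width and rises from the seat top along its +y edge, rear face flush with the rear of the seat. Two armrests of 29×29 mm section run along each side from the seat's front edge to the front of the backrest, top faces 186 mm above the seat top and outer faces flush with the seat's x-edges; a 29×29 mm post under the front of each armrest stands on the seat at the front corner.


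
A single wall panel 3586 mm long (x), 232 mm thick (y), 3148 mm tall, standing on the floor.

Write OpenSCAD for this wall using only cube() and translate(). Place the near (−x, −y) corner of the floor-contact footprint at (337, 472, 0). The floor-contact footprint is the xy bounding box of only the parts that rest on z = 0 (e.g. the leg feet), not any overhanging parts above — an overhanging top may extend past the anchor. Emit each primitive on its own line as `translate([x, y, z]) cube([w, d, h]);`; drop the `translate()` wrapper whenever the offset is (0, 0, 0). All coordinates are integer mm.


translate([337, 472, 0]) cube([3586, 232, 3148]);


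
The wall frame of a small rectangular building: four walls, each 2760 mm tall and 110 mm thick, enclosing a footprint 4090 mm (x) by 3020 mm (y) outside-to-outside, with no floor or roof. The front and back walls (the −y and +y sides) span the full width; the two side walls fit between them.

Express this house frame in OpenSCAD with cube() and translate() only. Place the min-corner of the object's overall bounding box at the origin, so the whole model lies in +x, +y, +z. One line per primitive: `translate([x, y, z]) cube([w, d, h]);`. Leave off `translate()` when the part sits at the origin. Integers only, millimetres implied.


cube([4090, 110, 2760]);
translate([0, 2910, 0]) cube([4090, 110, 2760]);
translate([0, 110, 0]) cube([110, 2800, 2760]);
translate([3980, 110, 0]) cube([110, 2800, 2760]);


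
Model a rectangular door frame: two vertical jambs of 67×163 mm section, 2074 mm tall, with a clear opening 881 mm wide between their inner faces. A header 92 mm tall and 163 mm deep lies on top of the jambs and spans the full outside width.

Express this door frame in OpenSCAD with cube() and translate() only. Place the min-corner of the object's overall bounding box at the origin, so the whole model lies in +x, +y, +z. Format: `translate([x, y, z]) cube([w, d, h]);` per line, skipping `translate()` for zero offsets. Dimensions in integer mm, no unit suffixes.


cube([67, 163, 2074]);
translate([948, 0, 0]) cube([67, 163, 2074]);
translate([0, 0, 2074]) cube([1015, 163, 92]);


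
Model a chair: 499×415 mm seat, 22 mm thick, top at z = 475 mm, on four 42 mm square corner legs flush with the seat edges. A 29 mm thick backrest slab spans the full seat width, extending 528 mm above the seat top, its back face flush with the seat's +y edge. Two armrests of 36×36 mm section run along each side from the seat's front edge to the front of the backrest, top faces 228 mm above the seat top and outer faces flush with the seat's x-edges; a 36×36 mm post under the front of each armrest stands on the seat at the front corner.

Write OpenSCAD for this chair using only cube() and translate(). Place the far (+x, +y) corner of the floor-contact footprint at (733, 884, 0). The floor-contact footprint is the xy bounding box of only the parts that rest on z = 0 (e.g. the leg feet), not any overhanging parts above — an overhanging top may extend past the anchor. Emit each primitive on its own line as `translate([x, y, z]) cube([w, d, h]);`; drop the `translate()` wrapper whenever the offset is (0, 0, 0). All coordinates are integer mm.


translate([234, 469, 453]) cube([499, 415, 22]);
translate([234, 469, 0]) cube([42, 42, 453]);
translate([691, 469, 0]) cube([42, 42, 453]);
translate([234, 842, 0]) cube([42, 42, 453]);
translate([691, 842, 0]) cube([42, 42, 453]);
translate([234, 855, 475]) cube([499, 29, 528]);
translate([234, 469, 667]) cube([36, 386, 36]);
translate([697, 469, 667]) cube([36, 386, 36]);
translate([234, 469, 475]) cube([36, 36, 192]);
translate([697, 469, 475]) cube([36, 36, 192]);


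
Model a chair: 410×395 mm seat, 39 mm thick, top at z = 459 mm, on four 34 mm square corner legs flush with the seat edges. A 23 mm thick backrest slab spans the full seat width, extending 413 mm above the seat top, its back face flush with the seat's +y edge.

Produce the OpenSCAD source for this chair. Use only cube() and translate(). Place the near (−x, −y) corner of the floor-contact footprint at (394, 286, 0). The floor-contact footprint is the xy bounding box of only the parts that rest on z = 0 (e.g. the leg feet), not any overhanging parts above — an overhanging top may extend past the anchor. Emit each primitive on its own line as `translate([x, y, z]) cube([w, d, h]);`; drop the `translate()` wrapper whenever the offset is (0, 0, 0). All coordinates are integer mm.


translate([394, 286, 420]) cube([410, 395, 39]);
translate([394, 286, 0]) cube([34, 34, 420]);
translate([770, 286, 0]) cube([34, 34, 420]);
translate([394, 647, 0]) cube([34, 34, 420]);
translate([770, 647, 0]) cube([34, 34, 420]);
translate([394, 658, 459]) cube([410, 23, 413]);


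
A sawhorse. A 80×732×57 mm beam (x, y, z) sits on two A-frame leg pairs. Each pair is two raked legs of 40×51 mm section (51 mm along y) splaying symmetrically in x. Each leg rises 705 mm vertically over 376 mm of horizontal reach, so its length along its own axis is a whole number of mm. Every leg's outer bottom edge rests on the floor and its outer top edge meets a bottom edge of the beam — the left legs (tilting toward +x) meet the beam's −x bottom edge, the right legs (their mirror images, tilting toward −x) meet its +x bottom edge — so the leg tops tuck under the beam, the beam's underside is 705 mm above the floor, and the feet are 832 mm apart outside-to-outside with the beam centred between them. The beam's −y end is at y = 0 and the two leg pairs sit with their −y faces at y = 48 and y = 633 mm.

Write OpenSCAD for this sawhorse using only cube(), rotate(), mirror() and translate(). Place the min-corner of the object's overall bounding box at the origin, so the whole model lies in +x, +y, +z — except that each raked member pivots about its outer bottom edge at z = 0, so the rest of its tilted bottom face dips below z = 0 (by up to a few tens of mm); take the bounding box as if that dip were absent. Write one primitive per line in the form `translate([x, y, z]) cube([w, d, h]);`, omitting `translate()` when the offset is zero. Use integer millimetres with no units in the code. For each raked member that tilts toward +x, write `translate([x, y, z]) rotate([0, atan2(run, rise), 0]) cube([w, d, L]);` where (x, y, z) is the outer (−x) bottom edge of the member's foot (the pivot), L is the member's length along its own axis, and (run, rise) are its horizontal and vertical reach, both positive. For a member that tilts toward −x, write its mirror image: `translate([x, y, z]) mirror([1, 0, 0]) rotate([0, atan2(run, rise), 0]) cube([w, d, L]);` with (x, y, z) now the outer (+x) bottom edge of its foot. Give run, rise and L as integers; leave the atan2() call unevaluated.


// leg length = √(376² + 705²) = 799
// right-leg outer foot x = 2·376 + 80 = 832
// beam min-corner = (376, 0, 705)
translate([376, 0, 705]) cube([80, 732, 57]);
translate([0, 48, 0]) rotate([0, atan2(376, 705), 0]) cube([40, 51, 799]);
translate([832, 48, 0]) mirror([1, 0, 0]) rotate([0, atan2(376, 705), 0]) cube([40, 51, 799]);
translate([0, 633, 0]) rotate([0, atan2(376, 705), 0]) cube([40, 51, 799]);
translate([832, 633, 0]) mirror([1, 0, 0]) rotate([0, atan2(376, 705), 0]) cube([40, 51, 799]);


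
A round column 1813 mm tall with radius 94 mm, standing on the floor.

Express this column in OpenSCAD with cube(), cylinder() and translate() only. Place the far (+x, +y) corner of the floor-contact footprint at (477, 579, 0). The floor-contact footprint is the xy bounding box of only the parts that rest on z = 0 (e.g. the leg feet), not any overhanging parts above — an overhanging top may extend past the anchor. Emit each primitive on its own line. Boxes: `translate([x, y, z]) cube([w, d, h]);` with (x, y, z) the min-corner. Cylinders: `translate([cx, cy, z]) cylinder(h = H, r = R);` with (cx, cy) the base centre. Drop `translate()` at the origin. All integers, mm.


translate([383, 485, 0]) cylinder(h = 1813, r = 94);


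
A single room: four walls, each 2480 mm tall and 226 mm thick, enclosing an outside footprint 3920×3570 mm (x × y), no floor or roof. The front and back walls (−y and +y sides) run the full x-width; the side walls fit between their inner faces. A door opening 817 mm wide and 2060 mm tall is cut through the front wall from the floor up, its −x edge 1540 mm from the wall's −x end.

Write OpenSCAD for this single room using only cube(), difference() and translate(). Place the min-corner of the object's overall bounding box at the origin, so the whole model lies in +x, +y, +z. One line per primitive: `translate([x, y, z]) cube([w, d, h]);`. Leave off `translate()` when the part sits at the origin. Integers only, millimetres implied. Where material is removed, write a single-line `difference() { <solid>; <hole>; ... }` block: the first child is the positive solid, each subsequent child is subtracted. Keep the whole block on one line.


difference() { cube([3920, 226, 2480]); translate([1540, 0, 0]) cube([817, 226, 2060]); }
translate([0, 3344, 0]) cube([3920, 226, 2480]);
translate([0, 226, 0]) cube([226, 3118, 2480]);
translate([3694, 226, 0]) cube([226, 3118, 2480]);


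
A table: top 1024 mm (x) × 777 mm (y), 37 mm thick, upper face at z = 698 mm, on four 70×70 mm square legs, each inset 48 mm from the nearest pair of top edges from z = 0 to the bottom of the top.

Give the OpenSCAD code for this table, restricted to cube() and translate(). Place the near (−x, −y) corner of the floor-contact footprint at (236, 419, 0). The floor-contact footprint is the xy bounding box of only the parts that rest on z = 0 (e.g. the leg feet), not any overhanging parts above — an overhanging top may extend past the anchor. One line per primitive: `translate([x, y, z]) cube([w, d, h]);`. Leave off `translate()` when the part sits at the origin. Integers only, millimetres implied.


translate([188, 371, 661]) cube([1024, 777, 37]);
translate([236, 419, 0]) cube([70, 70, 661]);
translate([1094, 419, 0]) cube([70, 70, 661]);
translate([236, 1030, 0]) cube([70, 70, 661]);
translate([1094, 1030, 0]) cube([70, 70, 661]);


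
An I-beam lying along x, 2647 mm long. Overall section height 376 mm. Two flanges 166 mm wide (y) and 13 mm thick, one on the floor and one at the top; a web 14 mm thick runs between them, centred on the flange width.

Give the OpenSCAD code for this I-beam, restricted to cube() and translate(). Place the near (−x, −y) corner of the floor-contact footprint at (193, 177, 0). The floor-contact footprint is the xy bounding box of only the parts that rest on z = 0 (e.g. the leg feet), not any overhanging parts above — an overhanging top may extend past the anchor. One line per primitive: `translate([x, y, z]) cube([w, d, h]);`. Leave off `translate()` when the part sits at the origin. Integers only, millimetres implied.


translate([193, 177, 0]) cube([2647, 166, 13]);
translate([193, 253, 13]) cube([2647, 14, 350]);
translate([193, 177, 363]) cube([2647, 166, 13]);


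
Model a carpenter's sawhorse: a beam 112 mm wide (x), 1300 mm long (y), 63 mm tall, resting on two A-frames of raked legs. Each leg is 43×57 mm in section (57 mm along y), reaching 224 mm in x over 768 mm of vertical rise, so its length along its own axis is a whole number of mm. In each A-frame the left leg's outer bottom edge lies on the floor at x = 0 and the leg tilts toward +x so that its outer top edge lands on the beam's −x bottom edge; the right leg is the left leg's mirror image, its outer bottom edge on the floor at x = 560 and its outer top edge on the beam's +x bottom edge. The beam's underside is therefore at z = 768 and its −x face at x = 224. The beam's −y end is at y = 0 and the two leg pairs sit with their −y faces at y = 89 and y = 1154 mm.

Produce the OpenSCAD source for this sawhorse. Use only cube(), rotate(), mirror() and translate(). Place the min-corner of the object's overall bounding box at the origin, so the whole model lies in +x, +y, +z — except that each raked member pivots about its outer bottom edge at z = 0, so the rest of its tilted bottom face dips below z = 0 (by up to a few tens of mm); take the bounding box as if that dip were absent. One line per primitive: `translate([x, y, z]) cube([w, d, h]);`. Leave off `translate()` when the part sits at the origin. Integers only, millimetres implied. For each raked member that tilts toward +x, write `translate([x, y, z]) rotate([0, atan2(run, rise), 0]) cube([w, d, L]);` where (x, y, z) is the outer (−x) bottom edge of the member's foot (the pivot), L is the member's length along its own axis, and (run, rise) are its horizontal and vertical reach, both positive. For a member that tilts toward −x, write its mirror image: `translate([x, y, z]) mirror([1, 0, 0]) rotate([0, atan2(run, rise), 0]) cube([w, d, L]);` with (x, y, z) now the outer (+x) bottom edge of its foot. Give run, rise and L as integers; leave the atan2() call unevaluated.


translate([224, 0, 768]) cube([112, 1300, 63]);
translate([0, 89, 0]) rotate([0, atan2(224, 768), 0]) cube([43, 57, 800]);
translate([560, 89, 0]) mirror([1, 0, 0]) rotate([0, atan2(224, 768), 0]) cube([43, 57, 800]);
translate([0, 1154, 0]) rotate([0, atan2(224, 768), 0]) cube([43, 57, 800]);
translate([560, 1154, 0]) mirror([1, 0, 0]) rotate([0, atan2(224, 768), 0]) cube([43, 57, 800]);
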